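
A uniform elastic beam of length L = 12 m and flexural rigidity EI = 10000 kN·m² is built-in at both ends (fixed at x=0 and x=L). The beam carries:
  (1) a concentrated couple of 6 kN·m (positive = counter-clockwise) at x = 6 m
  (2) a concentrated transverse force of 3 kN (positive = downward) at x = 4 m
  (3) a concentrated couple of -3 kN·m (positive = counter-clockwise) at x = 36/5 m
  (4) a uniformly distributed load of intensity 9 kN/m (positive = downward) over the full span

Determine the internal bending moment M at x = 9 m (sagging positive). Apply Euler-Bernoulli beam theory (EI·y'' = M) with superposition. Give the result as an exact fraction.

Load 1 — applied couple M₀=6 kN·m at a=6 m (b=L-a=6):
  M_1 = R_Ax - M_A - M₀  [x>a] with R_A=3/4, M_A=3/2 = (3/4)·9 - (3/2) - 6 = -3/4 kN·m
Load 2 — point force P=3 kN at a=4 m (b=L-a=8):
  M_2 = Pa²(a+3b)(L-x)/L³ - Pa²b/L²  [x>a] = 3·4²·(4+3·8)·(12-9)/12³ - 3·4²·8/12² = -1/3 kN·m
Load 3 — applied couple M₀=-3 kN·m at a=36/5 m (b=L-a=24/5):
  M_3 = R_Ax - M_A - M₀  [x>a] with R_A=-9/25, M_A=-24/25 = (-9/25)·9 - (-24/25) - (-3) = 18/25 kN·m
Load 4 — uniform load w=9 kN/m over full span:
  M_4 = wLx/2 - wL²/12 - wx²/2 = 9·12·9/2 - 9·12²/12 - 9·9²/2 = 27/2 kN·m
Superposition: M = Σ M_i = 3941/300 kN·m ≈ 13.136667 kN·m

M(9) = 3941/300 kN·m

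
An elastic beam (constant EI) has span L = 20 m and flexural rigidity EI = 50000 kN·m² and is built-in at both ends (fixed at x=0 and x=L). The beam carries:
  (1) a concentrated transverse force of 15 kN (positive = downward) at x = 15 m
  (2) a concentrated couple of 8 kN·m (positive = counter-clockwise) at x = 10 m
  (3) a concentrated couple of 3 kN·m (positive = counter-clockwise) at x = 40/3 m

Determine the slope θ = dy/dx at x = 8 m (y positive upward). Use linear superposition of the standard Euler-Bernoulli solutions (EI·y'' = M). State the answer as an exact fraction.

θ(8) = -359/500000 rad

Load 1 — point force P=15 kN at a=15 m (b=L-a=5):
  θ_1 = -Pb²x(2aL-(3a+b)x)/(2L³EI)  [x≤a] = -15·5²·8·(2·15·20-(3·15+5)·8)/(2·20³·50000) = -3/4000 rad
Load 2 — applied couple M₀=8 kN·m at a=10 m (b=L-a=10):
  θ_2 = (R_Ax²/2 - M_Ax)/EI  [x≤a] with R_A=3/5, M_A=2 = ((3/5)·8²/2 - 2·8)/50000 = 1/15625 rad
Load 3 — applied couple M₀=3 kN·m at a=40/3 m (b=L-a=20/3):
  θ_3 = (R_Ax²/2 - M_Ax)/EI  [x≤a] with R_A=1/5, M_A=1 = ((1/5)·8²/2 - 1·8)/50000 = -1/31250 rad
Superposition: θ = Σ θ_i = -359/500000 rad ≈ -0.000718 rad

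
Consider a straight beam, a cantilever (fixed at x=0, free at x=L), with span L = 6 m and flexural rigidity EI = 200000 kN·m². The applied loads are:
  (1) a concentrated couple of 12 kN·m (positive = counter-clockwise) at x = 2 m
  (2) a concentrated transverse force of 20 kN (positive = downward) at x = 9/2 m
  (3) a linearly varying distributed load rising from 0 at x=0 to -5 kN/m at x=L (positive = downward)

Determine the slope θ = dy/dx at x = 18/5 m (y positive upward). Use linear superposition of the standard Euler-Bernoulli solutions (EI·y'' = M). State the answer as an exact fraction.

θ(18/5) = -5721/25000000 rad

Load 1 — applied couple M₀=12 kN·m at a=2 m (b=L-a=4):
  θ_1 = M₀a/EI  [x>a] = 12·2/200000 = 3/25000 rad
Load 2 — point force P=20 kN at a=9/2 m (b=L-a=3/2):
  θ_2 = -Px(2a-x)/(2EI)  [x≤a] = -20·(18/5)·(2·(9/2)-(18/5))/(2·200000) = -243/250000 rad
Load 3 — triangular load w₀=-5 kN/m (0→w₀ over full span):
  θ_3 = (w₀Lx²/4-w₀L²x/3-w₀x⁴/(24L))/EI = ((-5)·6·(18/5)²/4-(-5)·6²·(18/5)/3-(-5)·(18/5)⁴/(24·6))/200000 = 15579/25000000 rad
Superposition: θ = Σ θ_i = -5721/25000000 rad ≈ -0.000229 rad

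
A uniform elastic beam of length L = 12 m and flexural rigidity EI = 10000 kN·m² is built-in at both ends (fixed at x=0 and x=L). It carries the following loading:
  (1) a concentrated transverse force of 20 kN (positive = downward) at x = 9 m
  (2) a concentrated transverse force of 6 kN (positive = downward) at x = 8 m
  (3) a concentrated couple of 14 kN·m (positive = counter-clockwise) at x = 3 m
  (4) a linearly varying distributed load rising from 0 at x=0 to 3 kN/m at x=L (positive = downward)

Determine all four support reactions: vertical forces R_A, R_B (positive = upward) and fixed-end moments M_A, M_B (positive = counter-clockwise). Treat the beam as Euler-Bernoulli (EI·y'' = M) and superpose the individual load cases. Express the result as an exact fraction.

Load 1 — point force P=20 kN at a=9 m (b=L-a=3):
  R_A = Pb²(3a+b)/L³ = 20·3²·(3·9+3)/12³ = 25/8 kN
  M_A = Pab²/L² = 20·9·3²/12² = 45/4 kN·m
  R_B = Pa²(a+3b)/L³ = 20·9²·(9+3·3)/12³ = 135/8 kN
  M_B = -Pa²b/L² = -20·9²·3/12² = -135/4 kN·m
Load 2 — point force P=6 kN at a=8 m (b=L-a=4):
  R_A = Pb²(3a+b)/L³ = 6·4²·(3·8+4)/12³ = 14/9 kN
  M_A = Pab²/L² = 6·8·4²/12² = 16/3 kN·m
  R_B = Pa²(a+3b)/L³ = 6·8²·(8+3·4)/12³ = 40/9 kN
  M_B = -Pa²b/L² = -6·8²·4/12² = -32/3 kN·m
Load 3 — applied couple M₀=14 kN·m at a=3 m (b=L-a=9):
  R_A = 6M₀ab/L³ = 6·14·3·9/12³ = 21/16 kN
  M_A = M₀b(2a-b)/L² = 14·9·(2·3-9)/12² = -21/8 kN·m
  R_B = -6M₀ab/L³ = -6·14·3·9/12³ = -21/16 kN
  M_B = M₀a(2b-a)/L² = 14·3·(2·9-3)/12² = 35/8 kN·m
Load 4 — triangular load w₀=3 kN/m (0→w₀ over full span):
  R_A = 3w₀L/20 = 3·3·12/20 = 27/5 kN
  M_A = w₀L²/30 = 3·12²/30 = 72/5 kN·m
  R_B = 7w₀L/20 = 7·3·12/20 = 63/5 kN
  M_B = -w₀L²/20 = -3·12²/20 = -108/5 kN·m
Superposition: R_A = 8203/720 kN, M_A = 3403/120 kN·m, R_B = 23477/720 kN, M_B = -7397/120 kN·m

R_A = 8203/720 kN, M_A = 3403/120 kN·m, R_B = 23477/720 kN, M_B = -7397/120 kN·m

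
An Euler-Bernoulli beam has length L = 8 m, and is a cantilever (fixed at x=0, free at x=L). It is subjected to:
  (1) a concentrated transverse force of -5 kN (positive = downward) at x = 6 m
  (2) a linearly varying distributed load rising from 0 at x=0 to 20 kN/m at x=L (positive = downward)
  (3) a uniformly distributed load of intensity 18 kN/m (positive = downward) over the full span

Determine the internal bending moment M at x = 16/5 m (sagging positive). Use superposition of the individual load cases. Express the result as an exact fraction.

M(16/5) = -9442/25 kN·m

Load 1 — point force P=-5 kN at a=6 m (b=L-a=2):
  M_1 = -P(a-x)  [x≤a] = -(-5)·(6-(16/5)) = 14 kN·m
Load 2 — triangular load w₀=20 kN/m (0→w₀ over full span):
  M_2 = w₀Lx/2 - w₀L²/3 - w₀x³/(6L) = 20·8·(16/5)/2 - 20·8²/3 - 20·(16/5)³/(6·8) = -4608/25 kN·m
Load 3 — uniform load w=18 kN/m over full span:
  M_3 = -w(L-x)²/2 = -18·(8-(16/5))²/2 = -5184/25 kN·m
Superposition: M = Σ M_i = -9442/25 kN·m ≈ -377.680000 kN·m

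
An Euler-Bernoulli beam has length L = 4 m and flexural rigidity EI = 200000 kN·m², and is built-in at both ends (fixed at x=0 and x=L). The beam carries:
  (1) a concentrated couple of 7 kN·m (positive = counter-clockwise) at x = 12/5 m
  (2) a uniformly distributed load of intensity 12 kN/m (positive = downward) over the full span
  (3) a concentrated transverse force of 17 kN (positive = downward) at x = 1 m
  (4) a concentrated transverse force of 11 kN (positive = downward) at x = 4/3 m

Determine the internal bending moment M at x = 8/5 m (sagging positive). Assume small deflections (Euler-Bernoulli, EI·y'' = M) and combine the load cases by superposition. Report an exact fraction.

Load 1 — applied couple M₀=7 kN·m at a=12/5 m (b=L-a=8/5):
  M_1 = R_Ax - M_A  [x≤a] with R_A=63/25, M_A=56/25 = (63/25)·(8/5) - (56/25) = 224/125 kN·m
Load 2 — uniform load w=12 kN/m over full span:
  M_2 = wLx/2 - wL²/12 - wx²/2 = 12·4·(8/5)/2 - 12·4²/12 - 12·(8/5)²/2 = 176/25 kN·m
Load 3 — point force P=17 kN at a=1 m (b=L-a=3):
  M_3 = Pa²(a+3b)(L-x)/L³ - Pa²b/L²  [x>a] = 17·1²·(1+3·3)·(4-(8/5))/4³ - 17·1²·3/4² = 51/16 kN·m
Load 4 — point force P=11 kN at a=4/3 m (b=L-a=8/3):
  M_4 = Pa²(a+3b)(L-x)/L³ - Pa²b/L²  [x>a] = 11·(4/3)²·((4/3)+3·(8/3))·(4-(8/5))/4³ - 11·(4/3)²·(8/3)/4² = 484/135 kN·m
Superposition: M = Σ M_i = 842653/54000 kN·m ≈ 15.604685 kN·m

M(8/5) = 842653/54000 kN·m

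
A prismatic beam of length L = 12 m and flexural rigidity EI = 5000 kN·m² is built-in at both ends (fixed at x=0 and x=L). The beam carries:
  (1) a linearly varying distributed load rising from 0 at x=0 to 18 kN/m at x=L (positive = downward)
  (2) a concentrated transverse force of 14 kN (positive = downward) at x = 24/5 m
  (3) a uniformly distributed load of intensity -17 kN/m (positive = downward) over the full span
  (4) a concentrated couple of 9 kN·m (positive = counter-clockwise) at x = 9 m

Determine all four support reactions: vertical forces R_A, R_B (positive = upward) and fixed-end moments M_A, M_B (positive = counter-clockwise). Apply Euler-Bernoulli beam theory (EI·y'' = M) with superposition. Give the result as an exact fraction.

Load 1 — triangular load w₀=18 kN/m (0→w₀ over full span):
  R_A = 3w₀L/20 = 3·18·12/20 = 162/5 kN
  M_A = w₀L²/30 = 18·12²/30 = 432/5 kN·m
  R_B = 7w₀L/20 = 7·18·12/20 = 378/5 kN
  M_B = -w₀L²/20 = -18·12²/20 = -648/5 kN·m
Load 2 — point force P=14 kN at a=24/5 m (b=L-a=36/5):
  R_A = Pb²(3a+b)/L³ = 14·(36/5)²·(3·(24/5)+(36/5))/12³ = 1134/125 kN
  M_A = Pab²/L² = 14·(24/5)·(36/5)²/12² = 3024/125 kN·m
  R_B = Pa²(a+3b)/L³ = 14·(24/5)²·((24/5)+3·(36/5))/12³ = 616/125 kN
  M_B = -Pa²b/L² = -14·(24/5)²·(36/5)/12² = -2016/125 kN·m
Load 3 — uniform load w=-17 kN/m over full span:
  R_A = wL/2 = (-17)·12/2 = -102 kN
  M_A = wL²/12 = (-17)·12²/12 = -204 kN·m
  R_B = wL/2 = (-17)·12/2 = -102 kN
  M_B = -wL²/12 = -(-17)·12²/12 = 204 kN·m
Load 4 — applied couple M₀=9 kN·m at a=9 m (b=L-a=3):
  R_A = 6M₀ab/L³ = 6·9·9·3/12³ = 27/32 kN
  M_A = M₀b(2a-b)/L² = 9·3·(2·9-3)/12² = 45/16 kN·m
  R_B = -6M₀ab/L³ = -6·9·9·3/12³ = -27/32 kN
  M_B = M₀a(2b-a)/L² = 9·9·(2·3-9)/12² = -27/16 kN·m
Superposition: R_A = -238737/4000 kN, M_A = -181191/2000 kN·m, R_B = -89263/4000 kN, M_B = 113169/2000 kN·m

R_A = -238737/4000 kN, M_A = -181191/2000 kN·m, R_B = -89263/4000 kN, M_B = 113169/2000 kN·m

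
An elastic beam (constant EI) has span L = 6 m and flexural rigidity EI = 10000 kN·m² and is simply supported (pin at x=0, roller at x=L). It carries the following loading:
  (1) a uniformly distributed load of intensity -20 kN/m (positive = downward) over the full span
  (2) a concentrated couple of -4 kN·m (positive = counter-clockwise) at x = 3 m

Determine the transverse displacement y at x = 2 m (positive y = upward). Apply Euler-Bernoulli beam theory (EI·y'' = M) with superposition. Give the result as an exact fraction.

Load 1 — uniform load w=-20 kN/m over full span:
  y_1 = -wx(L³-2Lx²+x³)/(24EI) = -(-20)·2·(6³-2·6·2²+2³)/(24·10000) = 11/375 m
Load 2 — applied couple M₀=-4 kN·m at a=3 m (b=L-a=3):
  y_2 = (M₀x³/(6L)+C₁x)/EI  [x≤a] with C₁=M₀(3b²-L²)/(6L)=1 = ((-4)·2³/(6·6)+1·2)/10000 = 1/9000 m
Superposition: y = Σ y_i = 53/1800 m ≈ 0.029444 m

y(2) = 53/1800 m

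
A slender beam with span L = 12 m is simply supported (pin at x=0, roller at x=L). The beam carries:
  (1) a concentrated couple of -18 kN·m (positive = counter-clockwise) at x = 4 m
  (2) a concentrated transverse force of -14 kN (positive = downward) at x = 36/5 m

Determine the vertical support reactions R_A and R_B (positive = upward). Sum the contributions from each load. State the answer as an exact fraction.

R_A = -71/10 kN, R_B = -69/10 kN

Load 1 — applied couple M₀=-18 kN·m at a=4 m (b=L-a=8):
  R_A = M₀/L = (-18)/12 = -3/2 kN
  R_B = -M₀/L = -(-18)/12 = 3/2 kN
Load 2 — point force P=-14 kN at a=36/5 m (b=L-a=24/5):
  R_A = Pb/L = (-14)·(24/5)/12 = -28/5 kN
  R_B = Pa/L = (-14)·(36/5)/12 = -42/5 kN
Superposition: R_A = -71/10 kN, R_B = -69/10 kN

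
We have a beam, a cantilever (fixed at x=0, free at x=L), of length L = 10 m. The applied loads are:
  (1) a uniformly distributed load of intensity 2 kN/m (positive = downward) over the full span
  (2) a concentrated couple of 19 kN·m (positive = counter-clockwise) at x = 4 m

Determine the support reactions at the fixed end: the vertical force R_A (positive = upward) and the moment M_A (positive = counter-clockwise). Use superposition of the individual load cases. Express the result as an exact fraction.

R_A = 20 kN, M_A = 81 kN·m

Load 1 — uniform load w=2 kN/m over full span:
  R_A = wL = 2·10 = 20 kN
  M_A = wL²/2 = 2·10²/2 = 100 kN·m
Load 2 — applied couple M₀=19 kN·m at a=4 m (b=L-a=6):
  R_A = 0 kN
  M_A = -M₀ = -19 kN·m
Superposition: R_A = 20 kN, M_A = 81 kN·m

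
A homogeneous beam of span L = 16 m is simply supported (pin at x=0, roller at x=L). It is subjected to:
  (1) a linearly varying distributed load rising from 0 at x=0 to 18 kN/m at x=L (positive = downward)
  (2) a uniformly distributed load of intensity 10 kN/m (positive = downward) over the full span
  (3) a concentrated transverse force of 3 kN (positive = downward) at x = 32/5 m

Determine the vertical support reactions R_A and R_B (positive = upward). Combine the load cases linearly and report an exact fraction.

Load 1 — triangular load w₀=18 kN/m (0→w₀ over full span):
  R_A = w₀L/6 = 18·16/6 = 48 kN
  R_B = w₀L/3 = 18·16/3 = 96 kN
Load 2 — uniform load w=10 kN/m over full span:
  R_A = wL/2 = 10·16/2 = 80 kN
  R_B = wL/2 = 10·16/2 = 80 kN
Load 3 — point force P=3 kN at a=32/5 m (b=L-a=48/5):
  R_A = Pb/L = 3·(48/5)/16 = 9/5 kN
  R_B = Pa/L = 3·(32/5)/16 = 6/5 kN
Superposition: R_A = 649/5 kN, R_B = 886/5 kN

R_A = 649/5 kN, R_B = 886/5 kN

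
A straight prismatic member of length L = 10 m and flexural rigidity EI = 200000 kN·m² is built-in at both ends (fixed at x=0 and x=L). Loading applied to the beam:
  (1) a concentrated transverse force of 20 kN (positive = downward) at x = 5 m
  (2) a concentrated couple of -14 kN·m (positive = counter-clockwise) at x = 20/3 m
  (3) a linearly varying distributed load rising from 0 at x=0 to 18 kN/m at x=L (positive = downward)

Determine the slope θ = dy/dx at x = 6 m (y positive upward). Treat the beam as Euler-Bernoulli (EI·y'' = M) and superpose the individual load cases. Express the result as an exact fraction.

θ(6) = 27/125000 rad

Load 1 — point force P=20 kN at a=5 m (b=L-a=5):
  θ_1 = Pa²(L-x)(2bL-(3b+a)(L-x))/(2L³EI)  [x>a] = 20·5²·(10-6)·(2·5·10-(3·5+5)·(10-6))/(2·10³·200000) = 1/10000 rad
Load 2 — applied couple M₀=-14 kN·m at a=20/3 m (b=L-a=10/3):
  θ_2 = (R_Ax²/2 - M_Ax)/EI  [x≤a] with R_A=-28/15, M_A=-14/3 = ((-28/15)·6²/2 - (-14/3)·6)/200000 = -7/250000 rad
Load 3 — triangular load w₀=18 kN/m (0→w₀ over full span):
  θ_3 = -w₀(2x(L-x)(L-2x)(x+2L)+x²(L-x)²)/(120LEI) = -18·(2·6·(10-6)·(10-2·6)·(6+2·10)+6²·(10-6)²)/(120·10·200000) = 9/62500 rad
Superposition: θ = Σ θ_i = 27/125000 rad ≈ 0.000216 rad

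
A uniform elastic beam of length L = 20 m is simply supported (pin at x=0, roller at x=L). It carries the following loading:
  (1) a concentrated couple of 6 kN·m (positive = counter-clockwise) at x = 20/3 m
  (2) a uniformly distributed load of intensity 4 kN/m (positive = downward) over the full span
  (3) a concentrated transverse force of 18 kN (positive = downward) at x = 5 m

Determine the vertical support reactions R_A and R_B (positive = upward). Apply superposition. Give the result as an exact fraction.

R_A = 269/5 kN, R_B = 221/5 kN

Load 1 — applied couple M₀=6 kN·m at a=20/3 m (b=L-a=40/3):
  R_A = M₀/L = 6/20 = 3/10 kN
  R_B = -M₀/L = -6/20 = -3/10 kN
Load 2 — uniform load w=4 kN/m over full span:
  R_A = wL/2 = 4·20/2 = 40 kN
  R_B = wL/2 = 4·20/2 = 40 kN
Load 3 — point force P=18 kN at a=5 m (b=L-a=15):
  R_A = Pb/L = 18·15/20 = 27/2 kN
  R_B = Pa/L = 18·5/20 = 9/2 kN
Superposition: R_A = 269/5 kN, R_B = 221/5 kN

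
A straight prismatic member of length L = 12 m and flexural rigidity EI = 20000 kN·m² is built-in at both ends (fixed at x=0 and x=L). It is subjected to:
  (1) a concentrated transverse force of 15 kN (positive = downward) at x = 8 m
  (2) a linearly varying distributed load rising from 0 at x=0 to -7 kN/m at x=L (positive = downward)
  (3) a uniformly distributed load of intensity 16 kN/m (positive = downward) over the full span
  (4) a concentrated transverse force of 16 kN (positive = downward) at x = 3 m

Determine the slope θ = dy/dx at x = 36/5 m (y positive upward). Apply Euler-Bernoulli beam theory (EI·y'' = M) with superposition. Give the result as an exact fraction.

Load 1 — point force P=15 kN at a=8 m (b=L-a=4):
  θ_1 = -Pb²x(2aL-(3a+b)x)/(2L³EI)  [x≤a] = -15·4²·(36/5)·(2·8·12-(3·8+4)·(36/5))/(2·12³·20000) = 3/12500 rad
Load 2 — triangular load w₀=-7 kN/m (0→w₀ over full span):
  θ_2 = -w₀(2x(L-x)(L-2x)(x+2L)+x²(L-x)²)/(120LEI) = -(-7)·(2·(36/5)·(12-(36/5))·(12-2·(36/5))·((36/5)+2·12)+(36/5)²·(12-(36/5))²)/(120·12·20000) = -378/390625 rad
Load 3 — uniform load w=16 kN/m over full span:
  θ_3 = -wx(L-x)(L-2x)/(12EI) = -16·(36/5)·(12-(36/5))·(12-2·(36/5))/(12·20000) = 432/78125 rad
Load 4 — point force P=16 kN at a=3 m (b=L-a=9):
  θ_4 = Pa²(L-x)(2bL-(3b+a)(L-x))/(2L³EI)  [x>a] = 16·3²·(12-(36/5))·(2·9·12-(3·9+3)·(12-(36/5)))/(2·12³·20000) = 9/12500 rad
Superposition: θ = Σ θ_i = 2157/390625 rad ≈ 0.005522 rad

θ(36/5) = 2157/390625 rad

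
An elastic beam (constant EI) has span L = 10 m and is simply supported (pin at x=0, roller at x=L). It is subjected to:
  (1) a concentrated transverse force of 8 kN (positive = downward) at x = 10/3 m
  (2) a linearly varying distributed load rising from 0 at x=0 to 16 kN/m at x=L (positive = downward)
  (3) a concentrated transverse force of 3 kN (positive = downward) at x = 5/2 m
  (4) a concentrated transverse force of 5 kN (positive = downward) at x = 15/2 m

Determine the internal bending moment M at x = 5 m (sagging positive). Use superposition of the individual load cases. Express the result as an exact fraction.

M(5) = 370/3 kN·m

Load 1 — point force P=8 kN at a=10/3 m (b=L-a=20/3):
  M_1 = Pa(L-x)/L  [x>a] = 8·(10/3)·(10-5)/10 = 40/3 kN·m
Load 2 — triangular load w₀=16 kN/m (0→w₀ over full span):
  M_2 = w₀Lx/6 - w₀x³/(6L) = 16·10·5/6 - 16·5³/(6·10) = 100 kN·m
Load 3 — point force P=3 kN at a=5/2 m (b=L-a=15/2):
  M_3 = Pa(L-x)/L  [x>a] = 3·(5/2)·(10-5)/10 = 15/4 kN·m
Load 4 — point force P=5 kN at a=15/2 m (b=L-a=5/2):
  M_4 = Pbx/L  [x≤a] = 5·(5/2)·5/10 = 25/4 kN·m
Superposition: M = Σ M_i = 370/3 kN·m ≈ 123.333333 kN·m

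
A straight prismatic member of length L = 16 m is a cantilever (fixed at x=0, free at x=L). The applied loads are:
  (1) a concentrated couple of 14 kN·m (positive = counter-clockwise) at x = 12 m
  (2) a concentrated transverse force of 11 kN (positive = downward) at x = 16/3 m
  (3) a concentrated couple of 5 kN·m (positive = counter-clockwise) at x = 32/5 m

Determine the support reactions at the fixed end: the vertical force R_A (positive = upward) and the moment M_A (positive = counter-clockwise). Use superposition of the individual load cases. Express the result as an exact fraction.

R_A = 11 kN, M_A = 119/3 kN·m

Load 1 — applied couple M₀=14 kN·m at a=12 m (b=L-a=4):
  R_A = 0 kN
  M_A = -M₀ = -14 kN·m
Load 2 — point force P=11 kN at a=16/3 m (b=L-a=32/3):
  R_A = P = 11 kN
  M_A = Pa = 11·(16/3) = 176/3 kN·m
Load 3 — applied couple M₀=5 kN·m at a=32/5 m (b=L-a=48/5):
  R_A = 0 kN
  M_A = -M₀ = -5 kN·m
Superposition: R_A = 11 kN, M_A = 119/3 kN·m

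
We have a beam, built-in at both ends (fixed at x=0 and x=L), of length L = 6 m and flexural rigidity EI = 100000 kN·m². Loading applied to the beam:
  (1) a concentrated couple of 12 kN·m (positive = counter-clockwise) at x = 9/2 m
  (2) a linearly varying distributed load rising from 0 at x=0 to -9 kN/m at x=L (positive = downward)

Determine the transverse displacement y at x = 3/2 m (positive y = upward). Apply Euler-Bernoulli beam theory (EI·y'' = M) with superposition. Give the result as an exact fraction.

Load 1 — applied couple M₀=12 kN·m at a=9/2 m (b=L-a=3/2):
  y_1 = (R_Ax³/6 - M_Ax²/2)/EI  [x≤a] with R_A=9/4, M_A=15/4 = ((9/4)·(3/2)³/6 - (15/4)·(3/2)²/2)/100000 = -189/6400000 m
Load 2 — triangular load w₀=-9 kN/m (0→w₀ over full span):
  y_2 = -w₀x²(L-x)²(x+2L)/(120LEI) = -(-9)·(3/2)²·(6-(3/2))²·((3/2)+2·6)/(120·6·100000) = 19683/256000000 m
Superposition: y = Σ y_i = 12123/256000000 m ≈ 0.000047 m

y(3/2) = 12123/256000000 m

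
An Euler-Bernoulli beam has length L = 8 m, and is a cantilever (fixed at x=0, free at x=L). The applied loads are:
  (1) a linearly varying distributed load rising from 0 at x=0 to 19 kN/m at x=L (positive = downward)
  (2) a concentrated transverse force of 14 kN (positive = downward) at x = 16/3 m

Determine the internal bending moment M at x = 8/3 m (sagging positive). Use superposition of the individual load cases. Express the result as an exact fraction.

Load 1 — triangular load w₀=19 kN/m (0→w₀ over full span):
  M_1 = w₀Lx/2 - w₀L²/3 - w₀x³/(6L) = 19·8·(8/3)/2 - 19·8²/3 - 19·(8/3)³/(6·8) = -17024/81 kN·m
Load 2 — point force P=14 kN at a=16/3 m (b=L-a=8/3):
  M_2 = -P(a-x)  [x≤a] = -14·((16/3)-(8/3)) = -112/3 kN·m
Superposition: M = Σ M_i = -20048/81 kN·m ≈ -247.506173 kN·m

M(8/3) = -20048/81 kN·m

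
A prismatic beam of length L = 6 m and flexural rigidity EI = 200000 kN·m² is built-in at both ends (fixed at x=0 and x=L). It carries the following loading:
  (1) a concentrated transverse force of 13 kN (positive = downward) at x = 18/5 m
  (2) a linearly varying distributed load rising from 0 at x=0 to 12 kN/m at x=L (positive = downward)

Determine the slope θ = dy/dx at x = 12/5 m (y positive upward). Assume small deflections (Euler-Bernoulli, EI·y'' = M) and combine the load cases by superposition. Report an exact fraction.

Load 1 — point force P=13 kN at a=18/5 m (b=L-a=12/5):
  θ_1 = -Pb²x(2aL-(3a+b)x)/(2L³EI)  [x≤a] = -13·(12/5)²·(12/5)·(2·(18/5)·6-(3·(18/5)+(12/5))·(12/5))/(2·6³·200000) = -234/9765625 rad
Load 2 — triangular load w₀=12 kN/m (0→w₀ over full span):
  θ_2 = -w₀(2x(L-x)(L-2x)(x+2L)+x²(L-x)²)/(120LEI) = -12·(2·(12/5)·(6-(12/5))·(6-2·(12/5))·((12/5)+2·6)+(12/5)²·(6-(12/5))²)/(120·6·200000) = -243/7812500 rad
Superposition: θ = Σ θ_i = -2151/39062500 rad ≈ -0.000055 rad

θ(12/5) = -2151/39062500 rad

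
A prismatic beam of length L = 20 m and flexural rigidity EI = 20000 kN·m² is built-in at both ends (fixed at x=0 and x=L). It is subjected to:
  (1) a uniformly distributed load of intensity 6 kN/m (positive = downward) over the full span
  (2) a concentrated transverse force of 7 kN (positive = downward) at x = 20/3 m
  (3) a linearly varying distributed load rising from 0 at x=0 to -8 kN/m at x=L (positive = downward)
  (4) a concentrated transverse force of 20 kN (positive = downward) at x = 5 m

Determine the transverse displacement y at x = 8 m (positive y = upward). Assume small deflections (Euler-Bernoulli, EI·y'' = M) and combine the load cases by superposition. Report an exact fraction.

Load 1 — uniform load w=6 kN/m over full span:
  y_1 = -wx²(L-x)²/(24EI) = -6·8²·(20-8)²/(24·20000) = -72/625 m
Load 2 — point force P=7 kN at a=20/3 m (b=L-a=40/3):
  y_2 = -Pa²(L-x)²(3bL-(3b+a)(L-x))/(6L³EI)  [x>a] = -7·(20/3)²·(20-8)²·(3·(40/3)·20-(3·(40/3)+(20/3))·(20-8))/(6·20³·20000) = -7/625 m
Load 3 — triangular load w₀=-8 kN/m (0→w₀ over full span):
  y_3 = -w₀x²(L-x)²(x+2L)/(120LEI) = -(-8)·8²·(20-8)²·(8+2·20)/(120·20·20000) = 1152/15625 m
Load 4 — point force P=20 kN at a=5 m (b=L-a=15):
  y_4 = -Pa²(L-x)²(3bL-(3b+a)(L-x))/(6L³EI)  [x>a] = -20·5²·(20-8)²·(3·15·20-(3·15+5)·(20-8))/(6·20³·20000) = -9/400 m
Superposition: y = Σ y_i = -18793/250000 m ≈ -0.075172 m

y(8) = -18793/250000 m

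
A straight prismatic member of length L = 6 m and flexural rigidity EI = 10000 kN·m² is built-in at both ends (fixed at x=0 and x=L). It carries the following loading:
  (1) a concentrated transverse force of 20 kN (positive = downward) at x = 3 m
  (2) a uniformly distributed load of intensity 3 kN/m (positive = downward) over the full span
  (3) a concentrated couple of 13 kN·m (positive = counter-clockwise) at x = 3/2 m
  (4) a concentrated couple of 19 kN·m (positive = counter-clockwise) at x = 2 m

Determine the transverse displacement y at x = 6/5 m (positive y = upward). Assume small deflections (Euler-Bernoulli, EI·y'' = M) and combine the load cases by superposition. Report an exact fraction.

Load 1 — point force P=20 kN at a=3 m (b=L-a=3):
  y_1 = -Pb²x²(3aL-(3a+b)x)/(6L³EI)  [x≤a] = -20·3²·(6/5)²·(3·3·6-(3·3+3)·(6/5))/(6·6³·10000) = -99/125000 m
Load 2 — uniform load w=3 kN/m over full span:
  y_2 = -wx²(L-x)²/(24EI) = -3·(6/5)²·(6-(6/5))²/(24·10000) = -162/390625 m
Load 3 — applied couple M₀=13 kN·m at a=3/2 m (b=L-a=9/2):
  y_3 = (R_Ax³/6 - M_Ax²/2)/EI  [x≤a] with R_A=39/16, M_A=-39/16 = ((39/16)·(6/5)³/6 - (-39/16)·(6/5)²/2)/10000 = 2457/10000000 m
Load 4 — applied couple M₀=19 kN·m at a=2 m (b=L-a=4):
  y_4 = (R_Ax³/6 - M_Ax²/2)/EI  [x≤a] with R_A=38/9, M_A=0 = ((38/9)·(6/5)³/6 - 0·(6/5)²/2)/10000 = 19/156250 m
Superposition: y = Σ y_i = -41971/50000000 m ≈ -0.000839 m

y(6/5) = -41971/50000000 m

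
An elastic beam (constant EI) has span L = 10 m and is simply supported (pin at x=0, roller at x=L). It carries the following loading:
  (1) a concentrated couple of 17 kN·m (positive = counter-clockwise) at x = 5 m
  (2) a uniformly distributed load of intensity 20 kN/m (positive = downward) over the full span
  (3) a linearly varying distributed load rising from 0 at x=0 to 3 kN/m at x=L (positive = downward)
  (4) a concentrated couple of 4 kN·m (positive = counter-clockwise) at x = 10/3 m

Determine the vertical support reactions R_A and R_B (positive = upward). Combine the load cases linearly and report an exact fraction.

Load 1 — applied couple M₀=17 kN·m at a=5 m (b=L-a=5):
  R_A = M₀/L = 17/10 kN
  R_B = -M₀/L = -17/10 kN
Load 2 — uniform load w=20 kN/m over full span:
  R_A = wL/2 = 20·10/2 = 100 kN
  R_B = wL/2 = 20·10/2 = 100 kN
Load 3 — triangular load w₀=3 kN/m (0→w₀ over full span):
  R_A = w₀L/6 = 3·10/6 = 5 kN
  R_B = w₀L/3 = 3·10/3 = 10 kN
Load 4 — applied couple M₀=4 kN·m at a=10/3 m (b=L-a=20/3):
  R_A = M₀/L = 4/10 = 2/5 kN
  R_B = -M₀/L = -4/10 = -2/5 kN
Superposition: R_A = 1071/10 kN, R_B = 1079/10 kN

R_A = 1071/10 kN, R_B = 1079/10 kN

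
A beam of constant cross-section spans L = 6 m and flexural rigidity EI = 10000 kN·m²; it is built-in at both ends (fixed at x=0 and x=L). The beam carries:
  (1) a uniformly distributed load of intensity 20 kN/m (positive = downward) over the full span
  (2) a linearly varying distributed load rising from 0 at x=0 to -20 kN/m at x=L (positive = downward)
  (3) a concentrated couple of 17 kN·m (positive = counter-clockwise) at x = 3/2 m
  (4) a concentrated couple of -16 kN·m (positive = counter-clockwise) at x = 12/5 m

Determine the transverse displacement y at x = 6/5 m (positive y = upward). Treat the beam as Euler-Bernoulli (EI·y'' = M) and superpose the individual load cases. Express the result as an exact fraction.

y(6/5) = -59967/50000000 m

Load 1 — uniform load w=20 kN/m over full span:
  y_1 = -wx²(L-x)²/(24EI) = -20·(6/5)²·(6-(6/5))²/(24·10000) = -216/78125 m
Load 2 — triangular load w₀=-20 kN/m (0→w₀ over full span):
  y_2 = -w₀x²(L-x)²(x+2L)/(120LEI) = -(-20)·(6/5)²·(6-(6/5))²·((6/5)+2·6)/(120·6·10000) = 2376/1953125 m
Load 3 — applied couple M₀=17 kN·m at a=3/2 m (b=L-a=9/2):
  y_3 = (R_Ax³/6 - M_Ax²/2)/EI  [x≤a] with R_A=51/16, M_A=-51/16 = ((51/16)·(6/5)³/6 - (-51/16)·(6/5)²/2)/10000 = 3213/10000000 m
Load 4 — applied couple M₀=-16 kN·m at a=12/5 m (b=L-a=18/5):
  y_4 = (R_Ax³/6 - M_Ax²/2)/EI  [x≤a] with R_A=-96/25, M_A=-48/25 = ((-96/25)·(6/5)³/6 - (-48/25)·(6/5)²/2)/10000 = 54/1953125 m
Superposition: y = Σ y_i = -59967/50000000 m ≈ -0.001199 m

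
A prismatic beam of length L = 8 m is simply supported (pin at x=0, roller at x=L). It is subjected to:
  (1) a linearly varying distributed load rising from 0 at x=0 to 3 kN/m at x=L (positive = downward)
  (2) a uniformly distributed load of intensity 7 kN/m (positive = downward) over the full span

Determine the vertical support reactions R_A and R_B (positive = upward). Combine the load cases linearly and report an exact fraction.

R_A = 32 kN, R_B = 36 kN

Load 1 — triangular load w₀=3 kN/m (0→w₀ over full span):
  R_A = w₀L/6 = 3·8/6 = 4 kN
  R_B = w₀L/3 = 3·8/3 = 8 kN
Load 2 — uniform load w=7 kN/m over full span:
  R_A = wL/2 = 7·8/2 = 28 kN
  R_B = wL/2 = 7·8/2 = 28 kN
Superposition: R_A = 32 kN, R_B = 36 kN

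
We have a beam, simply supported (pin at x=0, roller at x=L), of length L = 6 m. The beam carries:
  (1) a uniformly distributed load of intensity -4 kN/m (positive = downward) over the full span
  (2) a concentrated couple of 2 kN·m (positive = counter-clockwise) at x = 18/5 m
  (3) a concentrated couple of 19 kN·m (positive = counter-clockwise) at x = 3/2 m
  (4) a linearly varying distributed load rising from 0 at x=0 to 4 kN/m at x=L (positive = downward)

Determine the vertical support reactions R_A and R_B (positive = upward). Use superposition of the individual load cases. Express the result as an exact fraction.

Load 1 — uniform load w=-4 kN/m over full span:
  R_A = wL/2 = (-4)·6/2 = -12 kN
  R_B = wL/2 = (-4)·6/2 = -12 kN
Load 2 — applied couple M₀=2 kN·m at a=18/5 m (b=L-a=12/5):
  R_A = M₀/L = 2/6 = 1/3 kN
  R_B = -M₀/L = -2/6 = -1/3 kN
Load 3 — applied couple M₀=19 kN·m at a=3/2 m (b=L-a=9/2):
  R_A = M₀/L = 19/6 kN
  R_B = -M₀/L = -19/6 kN
Load 4 — triangular load w₀=4 kN/m (0→w₀ over full span):
  R_A = w₀L/6 = 4·6/6 = 4 kN
  R_B = w₀L/3 = 4·6/3 = 8 kN
Superposition: R_A = -9/2 kN, R_B = -15/2 kN

R_A = -9/2 kN, R_B = -15/2 kN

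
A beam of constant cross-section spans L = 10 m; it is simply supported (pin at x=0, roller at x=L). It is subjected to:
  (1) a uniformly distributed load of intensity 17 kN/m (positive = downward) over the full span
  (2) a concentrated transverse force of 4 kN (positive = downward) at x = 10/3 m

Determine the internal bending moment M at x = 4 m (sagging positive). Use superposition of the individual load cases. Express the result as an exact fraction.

Load 1 — uniform load w=17 kN/m over full span:
  M_1 = wx(L-x)/2 = 17·4·(10-4)/2 = 204 kN·m
Load 2 — point force P=4 kN at a=10/3 m (b=L-a=20/3):
  M_2 = Pa(L-x)/L  [x>a] = 4·(10/3)·(10-4)/10 = 8 kN·m
Superposition: M = Σ M_i = 212 kN·m ≈ 212.000000 kN·m

M(4) = 212 kN·m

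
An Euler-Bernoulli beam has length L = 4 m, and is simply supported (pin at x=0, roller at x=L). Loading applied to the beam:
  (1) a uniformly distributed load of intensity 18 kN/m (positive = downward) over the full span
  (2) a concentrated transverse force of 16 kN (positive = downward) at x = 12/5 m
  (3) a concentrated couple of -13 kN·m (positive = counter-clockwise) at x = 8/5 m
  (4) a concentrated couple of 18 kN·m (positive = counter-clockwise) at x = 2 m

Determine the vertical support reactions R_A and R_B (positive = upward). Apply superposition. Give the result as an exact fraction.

Load 1 — uniform load w=18 kN/m over full span:
  R_A = wL/2 = 18·4/2 = 36 kN
  R_B = wL/2 = 18·4/2 = 36 kN
Load 2 — point force P=16 kN at a=12/5 m (b=L-a=8/5):
  R_A = Pb/L = 16·(8/5)/4 = 32/5 kN
  R_B = Pa/L = 16·(12/5)/4 = 48/5 kN
Load 3 — applied couple M₀=-13 kN·m at a=8/5 m (b=L-a=12/5):
  R_A = M₀/L = (-13)/4 = -13/4 kN
  R_B = -M₀/L = -(-13)/4 = 13/4 kN
Load 4 — applied couple M₀=18 kN·m at a=2 m (b=L-a=2):
  R_A = M₀/L = 18/4 = 9/2 kN
  R_B = -M₀/L = -18/4 = -9/2 kN
Superposition: R_A = 873/20 kN, R_B = 887/20 kN

R_A = 873/20 kN, R_B = 887/20 kN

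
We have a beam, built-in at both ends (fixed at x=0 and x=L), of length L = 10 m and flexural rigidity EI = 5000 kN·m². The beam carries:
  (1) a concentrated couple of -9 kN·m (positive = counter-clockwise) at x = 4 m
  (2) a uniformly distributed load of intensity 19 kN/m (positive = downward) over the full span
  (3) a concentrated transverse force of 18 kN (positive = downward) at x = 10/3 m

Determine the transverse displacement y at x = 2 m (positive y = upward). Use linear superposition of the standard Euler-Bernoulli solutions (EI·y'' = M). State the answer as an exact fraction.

Load 1 — applied couple M₀=-9 kN·m at a=4 m (b=L-a=6):
  y_1 = (R_Ax³/6 - M_Ax²/2)/EI  [x≤a] with R_A=-162/125, M_A=-27/25 = ((-162/125)·2³/6 - (-27/25)·2²/2)/5000 = 27/312500 m
Load 2 — uniform load w=19 kN/m over full span:
  y_2 = -wx²(L-x)²/(24EI) = -19·2²·(10-2)²/(24·5000) = -76/1875 m
Load 3 — point force P=18 kN at a=10/3 m (b=L-a=20/3):
  y_3 = -Pb²x²(3aL-(3a+b)x)/(6L³EI)  [x≤a] = -18·(20/3)²·2²·(3·(10/3)·10-(3·(10/3)+(20/3))·2)/(6·10³·5000) = -8/1125 m
Superposition: y = Σ y_i = -133757/2812500 m ≈ -0.047558 m

y(2) = -133757/2812500 m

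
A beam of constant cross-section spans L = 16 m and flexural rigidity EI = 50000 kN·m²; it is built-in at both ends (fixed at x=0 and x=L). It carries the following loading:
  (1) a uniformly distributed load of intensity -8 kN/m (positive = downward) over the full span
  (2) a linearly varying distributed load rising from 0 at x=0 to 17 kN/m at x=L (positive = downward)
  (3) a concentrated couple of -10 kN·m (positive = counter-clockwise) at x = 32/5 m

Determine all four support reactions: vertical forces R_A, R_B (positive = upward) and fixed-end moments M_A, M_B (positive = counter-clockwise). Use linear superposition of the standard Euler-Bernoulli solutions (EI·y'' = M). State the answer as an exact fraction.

Load 1 — uniform load w=-8 kN/m over full span:
  R_A = wL/2 = (-8)·16/2 = -64 kN
  M_A = wL²/12 = (-8)·16²/12 = -512/3 kN·m
  R_B = wL/2 = (-8)·16/2 = -64 kN
  M_B = -wL²/12 = -(-8)·16²/12 = 512/3 kN·m
Load 2 — triangular load w₀=17 kN/m (0→w₀ over full span):
  R_A = 3w₀L/20 = 3·17·16/20 = 204/5 kN
  M_A = w₀L²/30 = 17·16²/30 = 2176/15 kN·m
  R_B = 7w₀L/20 = 7·17·16/20 = 476/5 kN
  M_B = -w₀L²/20 = -17·16²/20 = -1088/5 kN·m
Load 3 — applied couple M₀=-10 kN·m at a=32/5 m (b=L-a=48/5):
  R_A = 6M₀ab/L³ = 6·(-10)·(32/5)·(48/5)/16³ = -9/10 kN
  M_A = M₀b(2a-b)/L² = (-10)·(48/5)·(2·(32/5)-(48/5))/16² = -6/5 kN·m
  R_B = -6M₀ab/L³ = -6·(-10)·(32/5)·(48/5)/16³ = 9/10 kN
  M_B = M₀a(2b-a)/L² = (-10)·(32/5)·(2·(48/5)-(32/5))/16² = -16/5 kN·m
Superposition: R_A = -241/10 kN, M_A = -134/5 kN·m, R_B = 321/10 kN, M_B = -752/15 kN·m

R_A = -241/10 kN, M_A = -134/5 kN·m, R_B = 321/10 kN, M_B = -752/15 kN·m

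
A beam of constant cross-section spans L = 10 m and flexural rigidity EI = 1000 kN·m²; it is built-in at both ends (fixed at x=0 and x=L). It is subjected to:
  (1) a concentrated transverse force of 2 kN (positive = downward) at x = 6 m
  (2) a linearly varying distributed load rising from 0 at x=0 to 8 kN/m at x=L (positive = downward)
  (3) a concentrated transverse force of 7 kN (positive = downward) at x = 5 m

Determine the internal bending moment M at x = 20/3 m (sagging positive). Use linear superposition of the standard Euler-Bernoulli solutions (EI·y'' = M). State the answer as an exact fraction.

M(20/3) = 147289/8100 kN·m

Load 1 — point force P=2 kN at a=6 m (b=L-a=4):
  M_1 = Pa²(a+3b)(L-x)/L³ - Pa²b/L²  [x>a] = 2·6²·(6+3·4)·(10-(20/3))/10³ - 2·6²·4/10² = 36/25 kN·m
Load 2 — triangular load w₀=8 kN/m (0→w₀ over full span):
  M_2 = 3w₀Lx/20 - w₀L²/30 - w₀x³/(6L) = 3·8·10·(20/3)/20 - 8·10²/30 - 8·(20/3)³/(6·10) = 1120/81 kN·m
Load 3 — point force P=7 kN at a=5 m (b=L-a=5):
  M_3 = Pa²(a+3b)(L-x)/L³ - Pa²b/L²  [x>a] = 7·5²·(5+3·5)·(10-(20/3))/10³ - 7·5²·5/10² = 35/12 kN·m
Superposition: M = Σ M_i = 147289/8100 kN·m ≈ 18.183827 kN·m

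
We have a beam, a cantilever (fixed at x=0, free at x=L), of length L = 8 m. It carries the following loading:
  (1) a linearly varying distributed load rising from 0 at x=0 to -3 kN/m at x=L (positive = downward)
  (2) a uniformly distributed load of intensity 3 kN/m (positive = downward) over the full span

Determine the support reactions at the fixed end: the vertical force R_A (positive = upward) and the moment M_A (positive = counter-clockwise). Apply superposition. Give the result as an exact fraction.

Load 1 — triangular load w₀=-3 kN/m (0→w₀ over full span):
  R_A = w₀L/2 = (-3)·8/2 = -12 kN
  M_A = w₀L²/3 = (-3)·8²/3 = -64 kN·m
Load 2 — uniform load w=3 kN/m over full span:
  R_A = wL = 3·8 = 24 kN
  M_A = wL²/2 = 3·8²/2 = 96 kN·m
Superposition: R_A = 12 kN, M_A = 32 kN·m

R_A = 12 kN, M_A = 32 kN·m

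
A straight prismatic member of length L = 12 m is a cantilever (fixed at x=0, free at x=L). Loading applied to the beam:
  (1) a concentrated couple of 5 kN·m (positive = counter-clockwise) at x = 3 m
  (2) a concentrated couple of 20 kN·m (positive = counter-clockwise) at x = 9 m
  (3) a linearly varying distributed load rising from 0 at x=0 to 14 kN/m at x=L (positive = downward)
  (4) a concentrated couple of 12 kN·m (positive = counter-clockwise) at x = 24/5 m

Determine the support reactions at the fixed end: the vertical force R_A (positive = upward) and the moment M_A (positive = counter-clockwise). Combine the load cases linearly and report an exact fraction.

R_A = 84 kN, M_A = 635 kN·m

Load 1 — applied couple M₀=5 kN·m at a=3 m (b=L-a=9):
  R_A = 0 kN
  M_A = -M₀ = -5 kN·m
Load 2 — applied couple M₀=20 kN·m at a=9 m (b=L-a=3):
  R_A = 0 kN
  M_A = -M₀ = -20 kN·m
Load 3 — triangular load w₀=14 kN/m (0→w₀ over full span):
  R_A = w₀L/2 = 14·12/2 = 84 kN
  M_A = w₀L²/3 = 14·12²/3 = 672 kN·m
Load 4 — applied couple M₀=12 kN·m at a=24/5 m (b=L-a=36/5):
  R_A = 0 kN
  M_A = -M₀ = -12 kN·m
Superposition: R_A = 84 kN, M_A = 635 kN·m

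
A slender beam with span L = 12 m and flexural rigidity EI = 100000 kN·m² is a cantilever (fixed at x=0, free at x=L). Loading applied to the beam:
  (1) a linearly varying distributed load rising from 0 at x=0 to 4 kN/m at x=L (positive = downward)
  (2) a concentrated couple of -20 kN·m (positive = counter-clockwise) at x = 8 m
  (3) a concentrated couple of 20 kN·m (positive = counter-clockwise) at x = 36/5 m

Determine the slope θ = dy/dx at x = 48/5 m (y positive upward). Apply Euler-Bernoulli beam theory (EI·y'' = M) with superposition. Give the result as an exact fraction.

θ(48/5) = -34033/3906250 rad

Load 1 — triangular load w₀=4 kN/m (0→w₀ over full span):
  θ_1 = (w₀Lx²/4-w₀L²x/3-w₀x⁴/(24L))/EI = (4·12·(48/5)²/4-4·12²·(48/5)/3-4·(48/5)⁴/(24·12))/100000 = -16704/1953125 rad
Load 2 — applied couple M₀=-20 kN·m at a=8 m (b=L-a=4):
  θ_2 = M₀a/EI  [x>a] = (-20)·8/100000 = -1/625 rad
Load 3 — applied couple M₀=20 kN·m at a=36/5 m (b=L-a=24/5):
  θ_3 = M₀a/EI  [x>a] = 20·(36/5)/100000 = 9/6250 rad
Superposition: θ = Σ θ_i = -34033/3906250 rad ≈ -0.008712 rad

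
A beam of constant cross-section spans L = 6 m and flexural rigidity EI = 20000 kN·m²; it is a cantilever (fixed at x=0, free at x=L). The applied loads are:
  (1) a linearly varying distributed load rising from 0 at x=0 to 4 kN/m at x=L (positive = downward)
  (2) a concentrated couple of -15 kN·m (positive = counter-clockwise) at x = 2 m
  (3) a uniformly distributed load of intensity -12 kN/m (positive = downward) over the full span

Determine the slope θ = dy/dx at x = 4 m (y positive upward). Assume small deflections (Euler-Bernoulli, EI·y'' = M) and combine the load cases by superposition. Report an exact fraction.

θ(4) = 1273/90000 rad

Load 1 — triangular load w₀=4 kN/m (0→w₀ over full span):
  θ_1 = (w₀Lx²/4-w₀L²x/3-w₀x⁴/(24L))/EI = (4·6·4²/4-4·6²·4/3-4·4⁴/(24·6))/20000 = -29/5625 rad
Load 2 — applied couple M₀=-15 kN·m at a=2 m (b=L-a=4):
  θ_2 = M₀a/EI  [x>a] = (-15)·2/20000 = -3/2000 rad
Load 3 — uniform load w=-12 kN/m over full span:
  θ_3 = -wx(x²-3Lx+3L²)/(6EI) = -(-12)·4·(4²-3·6·4+3·6²)/(6·20000) = 13/625 rad
Superposition: θ = Σ θ_i = 1273/90000 rad ≈ 0.014144 rad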